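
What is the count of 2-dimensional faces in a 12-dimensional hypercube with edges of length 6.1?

f_2(12-cube) = (12 choose 2) · 2^10 = 67584.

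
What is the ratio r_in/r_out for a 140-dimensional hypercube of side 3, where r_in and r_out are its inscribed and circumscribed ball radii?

r_in / r_out = (3/2) / (3√140/2) = 1/√140 ≈ 0.0845154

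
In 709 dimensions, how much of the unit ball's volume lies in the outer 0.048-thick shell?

1 - (1-0.048)^709 ≈ 1 - 7.138e-16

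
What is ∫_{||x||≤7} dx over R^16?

The n-ball volume is π^(n/2)·r^n/Γ(n/2+1). With n=16, r=7: V = 4747561509943·π^8/5760 ≈ 7.82073e+12.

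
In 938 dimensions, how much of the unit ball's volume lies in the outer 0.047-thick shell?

1 - (1-0.047)^938 ≈ 1 - 2.45e-20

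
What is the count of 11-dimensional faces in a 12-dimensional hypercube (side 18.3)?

Number of 11-faces = C(12,11) · 2^(12-11) = 12 · 2 = 24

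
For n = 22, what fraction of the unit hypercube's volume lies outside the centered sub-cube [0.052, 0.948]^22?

The inner cube has side 1-2·0.052 = 0.896 and volume (0.896)^22 ≈ 0.08928, so the shell holds 0.910715 of the volume.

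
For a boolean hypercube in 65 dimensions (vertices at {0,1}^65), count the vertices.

Each vertex is a binary string of length 65, so there are 2^65 = 36893488147419103232.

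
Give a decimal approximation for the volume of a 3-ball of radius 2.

Volume = π^{3/2}·(2)^3/Γ(5/2) = 32·π/3 ≈ 33.5103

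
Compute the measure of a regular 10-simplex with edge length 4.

V_10 = √(11) · 4^10 / (10! · 2^(10/2)) ≈ 0.0299491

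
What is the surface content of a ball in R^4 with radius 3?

The surface area of an n-ball is 2π^(n/2) r^(n-1) / Γ(n/2). For n=4, r=3: 54·π^2 ≈ 532.959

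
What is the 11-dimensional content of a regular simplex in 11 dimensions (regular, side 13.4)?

Volume = 13.4^11 · √(12/2^11) / 11! ≈ 4796.48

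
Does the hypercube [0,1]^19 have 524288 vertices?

True. The 19-cube has 2^19 = 524288 vertices.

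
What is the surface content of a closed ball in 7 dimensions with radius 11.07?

The surface area of an n-ball is 2π^(n/2) r^(n-1) / Γ(n/2). For n=7, r=11.07: 6.08645e+07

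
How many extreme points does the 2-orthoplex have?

An n-cross-polytope has 2n vertices; here n = 2, giving 4.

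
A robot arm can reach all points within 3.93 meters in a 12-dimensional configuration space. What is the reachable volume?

The n-ball volume is π^(n/2)·r^n/Γ(n/2+1). With n=12, r=3.93: V ≈ 1.8125e+07.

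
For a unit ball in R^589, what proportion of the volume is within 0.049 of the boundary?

V(inner)/V(outer) = ((1-0.049)/1)^589 ≈ 1.407e-13, so the shell fraction is 1 - 1.407e-13.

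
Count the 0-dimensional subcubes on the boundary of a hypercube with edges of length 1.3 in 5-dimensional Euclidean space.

Number of 0-faces = C(5,0) · 2^(5-0) = 1 · 32 = 32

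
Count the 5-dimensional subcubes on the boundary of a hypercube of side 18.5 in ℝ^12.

Choose 5 of 12 axes to span the face (C(12,5) = 792 ways), then fix each of the remaining 7 coordinates at one of its two extreme values (2^7 = 128 ways): 792·128 = 101376.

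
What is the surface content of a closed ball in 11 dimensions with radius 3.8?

S_11(3.8) = 2·π^(11/2)·(3.8)^10 / Γ(11/2) ≈ 1.30117e+07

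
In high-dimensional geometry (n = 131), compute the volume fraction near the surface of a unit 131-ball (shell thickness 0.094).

1 - (1-0.094)^131 ≈ 0.9999975801 ≈ 99.999758%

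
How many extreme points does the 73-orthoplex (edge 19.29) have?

The vertices are ±e_1, ..., ±e_73, so there are 2·73 = 146.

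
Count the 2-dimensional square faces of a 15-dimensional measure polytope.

Choose 2 of 15 axes to span the face (C(15,2) = 105 ways), then fix each of the remaining 13 coordinates at one of its two extreme values (2^13 = 8192 ways): 105·8192 = 860160.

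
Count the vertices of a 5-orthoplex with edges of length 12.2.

An n-cross-polytope has 2n vertices; here n = 5, giving 10.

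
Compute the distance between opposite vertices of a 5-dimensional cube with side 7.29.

The space diagonal of an n-cube of side s is s√n. Here 7.29·√5 ≈ 16.3009.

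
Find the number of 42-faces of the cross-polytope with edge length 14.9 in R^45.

An n-cross-polytope has 2^(k+1)·C(n,k+1) k-faces. Here 2^43·C(45,43) = 8796093022208·990 = 8708132091985920.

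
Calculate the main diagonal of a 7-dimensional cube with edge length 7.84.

Diagonal = √7 · 7.84 ≈ 20.7427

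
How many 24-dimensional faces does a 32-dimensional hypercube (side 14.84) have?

Choose 24 of 32 axes to span the face (C(32,24) = 10518300 ways), then fix each of the remaining 8 coordinates at one of its two extreme values (2^8 = 256 ways): 10518300·256 = 2692684800.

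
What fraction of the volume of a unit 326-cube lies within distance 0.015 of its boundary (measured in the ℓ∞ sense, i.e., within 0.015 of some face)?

Shell fraction = 1 - (1-0.03)^326 ≈ 0.999951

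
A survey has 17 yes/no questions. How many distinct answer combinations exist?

The 17-cube has 2^17 = 131072 vertices.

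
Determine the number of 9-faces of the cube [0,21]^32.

An n-cube has C(n,k)·2^(n-k) k-faces. Here C(32,9)·2^23 = 28048800·8388608 = 235290388070400.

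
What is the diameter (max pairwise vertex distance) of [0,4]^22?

The space diagonal of an n-cube of side s is s√n. Here 4·√22 ≈ 18.7617.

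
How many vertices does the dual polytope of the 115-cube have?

The 115-dimensional cross-polytope has 2n = 2·115 = 230 vertices.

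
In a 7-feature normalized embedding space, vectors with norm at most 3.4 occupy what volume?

V_7(3.4) = π^(7/2) · (3.4)^7 / Γ(7/2 + 1) ≈ 24816.1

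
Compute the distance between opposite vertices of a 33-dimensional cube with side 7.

Diagonal = √33 · 7 ≈ 40.2119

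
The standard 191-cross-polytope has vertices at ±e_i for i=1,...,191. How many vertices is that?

The vertices are ±e_1, ..., ±e_191, so there are 2·191 = 382.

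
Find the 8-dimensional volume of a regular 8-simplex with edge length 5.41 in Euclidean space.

V_8 = √(9) · 5.41^8 / (8! · 2^(8/2)) ≈ 3.41239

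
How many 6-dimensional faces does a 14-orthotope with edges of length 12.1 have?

Choose 6 of 14 axes to span the face (C(14,6) = 3003 ways), then fix each of the remaining 8 coordinates at one of its two extreme values (2^8 = 256 ways): 3003·256 = 768768.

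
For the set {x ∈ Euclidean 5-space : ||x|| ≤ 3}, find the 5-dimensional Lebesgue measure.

The n-ball volume is π^(n/2)·r^n/Γ(n/2+1). With n=5, r=3: V = 648·π^2/5 ≈ 1279.1.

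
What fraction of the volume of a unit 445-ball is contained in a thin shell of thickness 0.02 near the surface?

V(inner)/V(outer) = ((1-0.02)/1)^445 ≈ 0.0001246, so the shell fraction is 0.999875.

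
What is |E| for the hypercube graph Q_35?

Number of 1-faces = C(35,1)·2^(35-1) = 35·17179869184 = 601295421440.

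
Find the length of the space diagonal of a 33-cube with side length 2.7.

The space diagonal of an n-cube of side s is s√n. Here 2.7·√33 ≈ 15.5103.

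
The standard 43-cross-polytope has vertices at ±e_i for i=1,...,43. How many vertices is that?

The 43-dimensional cross-polytope has 2n = 2·43 = 86 vertices.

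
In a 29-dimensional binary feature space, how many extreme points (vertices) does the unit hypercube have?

Each vertex is a binary string of length 29, so there are 2^29 = 536870912.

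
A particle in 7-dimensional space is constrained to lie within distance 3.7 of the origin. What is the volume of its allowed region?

V_7(3.7) = π^(7/2) · (3.7)^7 / Γ(7/2 + 1) ≈ 44853.1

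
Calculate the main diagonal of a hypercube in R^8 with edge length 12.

The space diagonal of an n-cube of side s is s√n. Here 12·√8 ≈ 33.9411.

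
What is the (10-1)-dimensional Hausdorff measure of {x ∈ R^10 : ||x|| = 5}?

|∂B_10(5)| = 1953125·π^5/12 ≈ 4.98079e+07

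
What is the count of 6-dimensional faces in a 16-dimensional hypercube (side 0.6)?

f_6(16-cube) = (16 choose 6) · 2^10 = 8200192.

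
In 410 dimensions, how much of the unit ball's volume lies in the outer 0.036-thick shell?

Shell fraction = 1 - (1-0.036)^410 ≈ 0.9999997038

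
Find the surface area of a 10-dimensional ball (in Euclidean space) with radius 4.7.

S_10(4.7) = 2·π^(10/2)·(4.7)^9 / Γ(10/2) ≈ 2.85397e+07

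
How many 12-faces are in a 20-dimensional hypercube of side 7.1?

f_12(20-cube) = (20 choose 12) · 2^8 = 32248320.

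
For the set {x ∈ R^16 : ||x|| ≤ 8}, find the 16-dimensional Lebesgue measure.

V = 2199023255552·π^8/315 ≈ 6.62397e+13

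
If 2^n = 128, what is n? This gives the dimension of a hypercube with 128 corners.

n = log_2(128) = 7.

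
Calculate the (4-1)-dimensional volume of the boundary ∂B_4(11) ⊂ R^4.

|∂B_4(11)| = 2662·π^2 ≈ 26272.9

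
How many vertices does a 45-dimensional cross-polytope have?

The 45-dimensional cross-polytope has 2n = 2·45 = 90 vertices.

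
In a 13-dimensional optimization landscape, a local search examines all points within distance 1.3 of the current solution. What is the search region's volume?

The n-ball volume is π^(n/2)·r^n/Γ(n/2+1). With n=13, r=1.3: V ≈ 27.5807.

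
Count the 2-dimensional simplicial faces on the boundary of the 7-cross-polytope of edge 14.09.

f_2(7-orthoplex) = 2^3 · (7 choose 3) = 280.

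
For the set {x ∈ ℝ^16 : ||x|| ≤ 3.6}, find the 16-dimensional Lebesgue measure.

V_16(3.6) = π^(16/2) · (3.6)^16 / Γ(16/2 + 1) ≈ 1.87292e+08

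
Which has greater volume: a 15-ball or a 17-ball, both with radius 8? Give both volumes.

V_15(8) ≈ 1.34208e+13. V_17(8) ≈ 3.17461e+14. The 17-ball is larger.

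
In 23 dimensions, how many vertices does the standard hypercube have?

The 23-cube has 2^23 = 8388608 vertices.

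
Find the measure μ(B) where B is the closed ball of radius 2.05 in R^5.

The n-ball volume is π^(n/2)·r^n/Γ(n/2+1). With n=5, r=2.05: V ≈ 190.576.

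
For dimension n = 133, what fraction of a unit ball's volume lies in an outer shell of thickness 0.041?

1 - (1-0.041)^133 ≈ 0.996182 ≈ 99.62%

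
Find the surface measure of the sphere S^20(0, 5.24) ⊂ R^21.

|∂B_21(5.24)| ≈ 7.13498e+13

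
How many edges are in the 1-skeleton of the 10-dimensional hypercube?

Each of the 2^10 = 1024 vertices has degree 10; total edges = 10·2^10/2 = 5120.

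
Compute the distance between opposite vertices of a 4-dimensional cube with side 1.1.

Diagonal = √4 · 1.1 = 2.2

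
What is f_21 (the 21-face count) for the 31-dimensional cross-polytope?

Number of 21-faces = 2^(21+1) · C(31,21+1) = 4194304 · 20160075 = 84557483212800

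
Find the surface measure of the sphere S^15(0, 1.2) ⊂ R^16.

S = n·V_n(r)/r = 16·V_16(1.2)/1.2 (volume-to-surface relation), giving 58.0119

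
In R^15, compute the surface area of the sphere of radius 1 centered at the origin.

The surface area of an n-ball is 2π^(n/2) r^(n-1) / Γ(n/2). For n=15, r=1: 256·π^7/135135 ≈ 5.72165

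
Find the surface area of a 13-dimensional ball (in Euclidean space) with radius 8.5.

|∂B_13(8.5)| = 582622237229761·π^6/332640 ≈ 1.68388e+12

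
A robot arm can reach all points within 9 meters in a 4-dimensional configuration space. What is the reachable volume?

V_4(9) = π^(4/2) · (9)^4 / Γ(4/2 + 1) = 6561·π^2/2 ≈ 32377.2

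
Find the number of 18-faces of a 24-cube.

Choose 18 of 24 axes to span the face (C(24,18) = 134596 ways), then fix each of the remaining 6 coordinates at one of its two extreme values (2^6 = 64 ways): 134596·64 = 8614144.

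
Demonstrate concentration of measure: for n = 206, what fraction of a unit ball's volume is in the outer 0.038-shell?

1 - (1-0.038)^206 ≈ 0.999658 ≈ 99.9658%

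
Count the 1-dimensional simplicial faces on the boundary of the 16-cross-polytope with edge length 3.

f_1(16-orthoplex) = 2^2 · (16 choose 2) = 480.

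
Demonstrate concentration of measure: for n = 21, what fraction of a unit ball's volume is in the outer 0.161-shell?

1 - (1-0.161)^21 ≈ 0.974939 ≈ 97.49%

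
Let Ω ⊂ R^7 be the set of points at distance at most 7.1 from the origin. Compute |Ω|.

V_7(7.1) = π^(7/2) · (7.1)^7 / Γ(7/2 + 1) ≈ 4.29723e+06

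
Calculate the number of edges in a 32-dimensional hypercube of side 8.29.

Each of the 2^32 = 4294967296 vertices has degree 32; total edges = 32·2^32/2 = 68719476736.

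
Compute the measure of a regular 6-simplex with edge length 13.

Volume = 13^6 · √(7/2^6) / 6! ≈ 2217.11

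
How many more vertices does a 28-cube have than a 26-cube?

The 28-cube has 2^28 = 268435456 vertices. The 26-cube has 2^26 = 67108864 vertices. Difference: 268435456 - 67108864 = 201326592.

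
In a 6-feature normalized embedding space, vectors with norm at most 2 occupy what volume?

The n-ball volume is π^(n/2)·r^n/Γ(n/2+1). With n=6, r=2: V = 32·π^3/3 ≈ 330.734.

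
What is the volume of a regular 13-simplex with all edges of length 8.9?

V_13 = √(14) · 8.9^13 / (13! · 2^(13/2)) ≈ 14.5935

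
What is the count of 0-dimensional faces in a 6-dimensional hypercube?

An n-cube has C(n,k)·2^(n-k) k-faces. Here C(6,0)·2^6 = 1·64 = 64.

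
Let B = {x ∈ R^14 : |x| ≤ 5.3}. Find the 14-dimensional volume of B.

The n-ball volume is π^(n/2)·r^n/Γ(n/2+1). With n=14, r=5.3: V ≈ 8.26953e+09.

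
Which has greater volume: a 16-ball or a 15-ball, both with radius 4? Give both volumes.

V_16(4) ≈ 1.01074e+09. V_15(4) ≈ 4.09572e+08. The 16-ball is larger.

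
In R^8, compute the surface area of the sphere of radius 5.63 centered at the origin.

S_8(5.63) = 2·π^(8/2)·(5.63)^7 / Γ(8/2) ≈ 5.82153e+06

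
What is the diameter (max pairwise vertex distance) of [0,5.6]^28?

||(5.6,5.6,...,5.6)|| = √(28)·5.6 ≈ 29.6324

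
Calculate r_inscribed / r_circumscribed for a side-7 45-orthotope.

r_in / r_out = (7/2) / (7√45/2) = 1/√45 ≈ 0.149071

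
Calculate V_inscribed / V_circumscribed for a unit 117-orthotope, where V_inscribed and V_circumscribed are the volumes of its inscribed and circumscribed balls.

V_in / V_out = (r_in/r_out)^117 = (1/√117)^117 = 117^(-117/2) ≈ 1.02595e-121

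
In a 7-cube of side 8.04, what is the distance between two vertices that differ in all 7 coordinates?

The space diagonal of an n-cube of side s is s√n. Here 8.04·√7 ≈ 21.2718.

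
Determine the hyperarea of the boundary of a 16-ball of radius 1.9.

S = n·V_n(r)/r = 16·V_16(1.9)/1.9 (volume-to-surface relation), giving 57161.3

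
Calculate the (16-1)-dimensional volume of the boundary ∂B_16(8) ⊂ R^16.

S = n·V_n(r)/r = 16·V_16(8)/8 (volume-to-surface relation), giving 4398046511104·π^8/315 ≈ 1.32479e+14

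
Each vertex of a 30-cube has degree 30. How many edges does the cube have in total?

Each of the 2^30 = 1073741824 vertices has degree 30; total edges = 30·2^30/2 = 16106127360.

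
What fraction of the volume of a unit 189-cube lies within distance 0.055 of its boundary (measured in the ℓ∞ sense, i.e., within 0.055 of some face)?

Shell fraction = 1 - (1-0.11)^189 ≈ 1 - 2.721e-10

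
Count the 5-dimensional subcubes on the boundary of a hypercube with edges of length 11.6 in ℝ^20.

An n-cube has C(n,k)·2^(n-k) k-faces. Here C(20,5)·2^15 = 15504·32768 = 508035072.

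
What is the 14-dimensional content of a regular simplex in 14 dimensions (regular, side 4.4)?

V = (4.4^14 / 14!) · √((14+1) / 2^14) ≈ 0.000353806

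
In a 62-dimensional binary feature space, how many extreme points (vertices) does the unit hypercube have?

The 62-cube has 2^62 = 4611686018427387904 vertices.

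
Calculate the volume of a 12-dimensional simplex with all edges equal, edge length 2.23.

V = (2.23^12 / 12!) · √((12+1) / 2^12) ≈ 1.77874e-06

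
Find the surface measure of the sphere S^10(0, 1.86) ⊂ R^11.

The surface area of an n-ball is 2π^(n/2) r^(n-1) / Γ(n/2). For n=11, r=1.86: 10271.3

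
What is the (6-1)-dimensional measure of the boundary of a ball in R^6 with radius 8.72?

S_6(8.72) = 2·π^(6/2)·(8.72)^5 / Γ(6/2) ≈ 1.56326e+06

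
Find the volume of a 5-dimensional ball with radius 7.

V = 134456·π^2/15 ≈ 88468.5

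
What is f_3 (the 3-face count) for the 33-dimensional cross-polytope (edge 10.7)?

Each 3-face is the convex hull of 4 vertices, one chosen as ±e_i from each of 4 distinct axes: 2^4·C(33,4) = 654720.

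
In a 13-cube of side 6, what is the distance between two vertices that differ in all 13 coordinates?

d = √(6² + 6² + ... + 6²) [13 terms] = √(13·6²) = 6√13 ≈ 21.6333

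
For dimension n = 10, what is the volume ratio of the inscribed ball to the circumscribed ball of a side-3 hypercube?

Volume scales as r^n, and r_in/r_out = 1/√10, giving (1/√10)^10 ≈ 1e-05.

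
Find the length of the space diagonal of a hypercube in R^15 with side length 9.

||(9,9,...,9)|| = √(15)·9 ≈ 34.8569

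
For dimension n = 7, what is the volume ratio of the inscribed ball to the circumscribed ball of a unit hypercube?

V_in / V_out = (r_in/r_out)^7 = (1/√7)^7 = 7^(-7/2) ≈ 0.00110194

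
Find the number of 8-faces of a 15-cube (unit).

Choose 8 of 15 axes to span the face (C(15,8) = 6435 ways), then fix each of the remaining 7 coordinates at one of its two extreme values (2^7 = 128 ways): 6435·128 = 823680.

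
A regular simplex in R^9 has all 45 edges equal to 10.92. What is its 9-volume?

Volume = 10.92^9 · √(10/2^9) / 9! ≈ 850.366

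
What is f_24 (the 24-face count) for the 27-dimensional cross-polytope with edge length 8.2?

Number of 24-faces = 2^(24+1) · C(27,24+1) = 33554432 · 351 = 11777605632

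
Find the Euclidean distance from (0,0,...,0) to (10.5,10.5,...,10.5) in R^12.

Diagonal = √12 · 10.5 ≈ 36.3731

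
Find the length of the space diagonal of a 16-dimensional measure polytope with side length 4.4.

d = √(4.4² + 4.4² + ... + 4.4²) [16 terms] = √(16·4.4²) = 4.4√16 = 17.6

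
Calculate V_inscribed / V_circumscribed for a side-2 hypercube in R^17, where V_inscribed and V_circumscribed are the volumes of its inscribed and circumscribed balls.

V_in / V_out = (r_in/r_out)^17 = (1/√17)^17 = 17^(-17/2) ≈ 3.47684e-11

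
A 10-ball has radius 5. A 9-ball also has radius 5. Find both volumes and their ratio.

V_10(5.0) ≈ 2.49039e+07. V_9(5.0) ≈ 6.4424e+06. Ratio V_10/V_9 ≈ 3.866.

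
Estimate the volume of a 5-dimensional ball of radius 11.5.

Volume = π^{5/2}·(11.5)^5/Γ(7/2) = 6436343·π^2/60 ≈ 1.05874e+06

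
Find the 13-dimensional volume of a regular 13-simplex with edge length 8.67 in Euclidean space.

V = (8.67^13 / 13!) · √((13+1) / 2^13) ≈ 10.3833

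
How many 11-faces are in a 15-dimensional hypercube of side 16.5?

An n-cube has C(n,k)·2^(n-k) k-faces. Here C(15,11)·2^4 = 1365·16 = 21840.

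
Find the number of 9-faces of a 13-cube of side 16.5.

Choose 9 of 13 axes to span the face (C(13,9) = 715 ways), then fix each of the remaining 4 coordinates at one of its two extreme values (2^4 = 16 ways): 715·16 = 11440.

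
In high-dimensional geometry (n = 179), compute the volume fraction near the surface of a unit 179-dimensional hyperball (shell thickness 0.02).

1 - (1-0.02)^179 ≈ 0.973118 ≈ 97.31%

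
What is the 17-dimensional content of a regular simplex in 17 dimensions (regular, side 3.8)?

Volume = 3.8^17 · √(18/2^17) / 17! ≈ 2.36665e-07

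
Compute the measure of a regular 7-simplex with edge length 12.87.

For a regular n-simplex with edge a, V = (a^n / n!)·√((n+1)/2^n). With a=12.87, n=7: V ≈ 2901.08.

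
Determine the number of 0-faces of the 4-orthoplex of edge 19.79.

An n-cross-polytope has 2^(k+1)·C(n,k+1) k-faces. Here 2^1·C(4,1) = 2·4 = 8.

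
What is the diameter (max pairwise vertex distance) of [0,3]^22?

d = √(3² + 3² + ... + 3²) [22 terms] = √(22·3²) = 3√22 ≈ 14.0712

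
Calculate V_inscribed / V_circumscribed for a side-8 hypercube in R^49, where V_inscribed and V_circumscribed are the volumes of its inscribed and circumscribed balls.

The radii are 8/2 and 8√49/2, so the volume ratio is (1/√49)^49 = 49^{-49/2} ≈ 3.89221e-42.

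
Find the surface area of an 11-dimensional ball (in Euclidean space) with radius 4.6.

|∂B_11(4.6)| ≈ 8.79176e+07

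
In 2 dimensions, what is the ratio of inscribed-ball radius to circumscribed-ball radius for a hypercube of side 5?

r_in / r_out = (5/2) / (5√2/2) = 1/√2 ≈ 0.707107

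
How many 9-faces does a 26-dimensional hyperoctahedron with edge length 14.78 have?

Each 9-face is the convex hull of 10 vertices, one chosen as ±e_i from each of 10 distinct axes: 2^10·C(26,10) = 5439216640.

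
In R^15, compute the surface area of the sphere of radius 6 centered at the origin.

S = n·V_n(r)/r = 15·V_15(6)/6 (volume-to-surface relation), giving 743008370688·π^7/5005 ≈ 4.48372e+11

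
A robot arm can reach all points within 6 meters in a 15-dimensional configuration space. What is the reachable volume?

The n-ball volume is π^(n/2)·r^n/Γ(n/2+1). With n=15, r=6: V = 1486016741376·π^7/25025 ≈ 1.79349e+11.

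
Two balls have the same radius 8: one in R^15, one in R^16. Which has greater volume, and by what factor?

V_15(8) ≈ 1.34208e+13, V_16(8) ≈ 6.62397e+13. The 16-ball is larger by a factor of 4.936.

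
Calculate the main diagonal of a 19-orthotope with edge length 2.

The space diagonal of an n-cube of side s is s√n. Here 2·√19 ≈ 8.7178.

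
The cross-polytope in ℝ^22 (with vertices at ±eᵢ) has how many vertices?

An n-cross-polytope has 2n vertices; here n = 22, giving 44.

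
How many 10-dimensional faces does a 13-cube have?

An n-cube has C(n,k)·2^(n-k) k-faces. Here C(13,10)·2^3 = 286·8 = 2288.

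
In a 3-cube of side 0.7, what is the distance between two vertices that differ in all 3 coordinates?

||(0.7,0.7,...,0.7)|| = √(3)·0.7 ≈ 1.21244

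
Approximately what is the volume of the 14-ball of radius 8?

V = 274877906944·π^7/315 ≈ 2.63559e+12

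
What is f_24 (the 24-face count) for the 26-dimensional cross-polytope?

An n-cross-polytope has 2^(k+1)·C(n,k+1) k-faces. Here 2^25·C(26,25) = 33554432·26 = 872415232.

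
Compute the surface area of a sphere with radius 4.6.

The surface area of an n-ball is 2π^(n/2) r^(n-1) / Γ(n/2). For n=3, r=4.6: 4πr² = 4π·(4.6)² ≈ 265.904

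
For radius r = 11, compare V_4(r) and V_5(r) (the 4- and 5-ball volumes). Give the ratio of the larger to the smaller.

V_4(11) ≈ 72250.4, V_5(11) ≈ 847738. The 5-ball is larger by a factor of 11.73.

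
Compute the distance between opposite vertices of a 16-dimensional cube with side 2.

The space diagonal of an n-cube of side s is s√n. Here 2·√16 = 8.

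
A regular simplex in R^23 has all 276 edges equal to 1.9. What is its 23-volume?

Volume = 1.9^23 · √(24/2^23) / 23! ≈ 1.68694e-19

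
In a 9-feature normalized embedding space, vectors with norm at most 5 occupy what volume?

V = 12500000·π^4/189 ≈ 6.4424e+06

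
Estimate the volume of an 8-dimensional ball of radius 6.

Volume = π^{8/2}·(6)^8/Γ(5) = 69984·π^4 ≈ 6.81708e+06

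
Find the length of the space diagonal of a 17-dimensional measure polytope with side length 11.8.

Diagonal = √17 · 11.8 ≈ 48.6526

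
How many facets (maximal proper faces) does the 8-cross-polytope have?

An n-cross-polytope has 2^(k+1)·C(n,k+1) k-faces. Here 2^8·C(8,8) = 256·1 = 256.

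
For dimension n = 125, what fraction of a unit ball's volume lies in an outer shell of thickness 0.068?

1 - (1-0.068)^125 ≈ 0.99985 ≈ 99.9850%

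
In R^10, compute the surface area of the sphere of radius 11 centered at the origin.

The surface area of an n-ball is 2π^(n/2) r^(n-1) / Γ(n/2). For n=10, r=11: 2357947691·π^5/12 ≈ 6.01315e+10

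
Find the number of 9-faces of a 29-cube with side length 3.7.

Choose 9 of 29 axes to span the face (C(29,9) = 10015005 ways), then fix each of the remaining 20 coordinates at one of its two extreme values (2^20 = 1048576 ways): 10015005·1048576 = 10501493882880.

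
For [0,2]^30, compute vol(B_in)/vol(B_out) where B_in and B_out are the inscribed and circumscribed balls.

V_in/V_out = n^(-n/2) = 30^(-30/2) ≈ 6.96917e-23.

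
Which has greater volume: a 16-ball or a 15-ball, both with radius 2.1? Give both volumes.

V_16(2.1) ≈ 33665.7. V_15(2.1) ≈ 25984.8. The 16-ball is larger.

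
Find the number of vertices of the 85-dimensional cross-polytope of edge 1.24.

The vertices are ±e_1, ..., ±e_85, so there are 2·85 = 170.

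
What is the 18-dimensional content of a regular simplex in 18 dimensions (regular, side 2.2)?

V = (2.2^18 / 18!) · √((18+1) / 2^18) ≈ 1.93809e-12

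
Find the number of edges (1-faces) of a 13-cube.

Number of 1-faces = C(13,1) · 2^(13-1) = 13 · 4096 = 53248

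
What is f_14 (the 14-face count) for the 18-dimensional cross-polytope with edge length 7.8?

Each 14-face is the convex hull of 15 vertices, one chosen as ±e_i from each of 15 distinct axes: 2^15·C(18,15) = 26738688.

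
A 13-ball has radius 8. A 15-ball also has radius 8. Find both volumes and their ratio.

V_13(8) ≈ 5.00623e+11. V_15(8) ≈ 1.34208e+13. Ratio V_13/V_15 ≈ 0.0373.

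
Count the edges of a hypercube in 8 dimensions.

Each of the 2^8 = 256 vertices has degree 8; total edges = 8·2^8/2 = 1024.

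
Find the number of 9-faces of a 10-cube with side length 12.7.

Choose 9 of 10 axes to span the face (C(10,9) = 10 ways), then fix each of the remaining 1 coordinate at one of its two extreme values (2^1 = 2 ways): 10·2 = 20.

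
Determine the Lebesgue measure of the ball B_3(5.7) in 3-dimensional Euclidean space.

V_3(5.7) = π^(3/2) · (5.7)^3 / Γ(3/2 + 1) ≈ 775.735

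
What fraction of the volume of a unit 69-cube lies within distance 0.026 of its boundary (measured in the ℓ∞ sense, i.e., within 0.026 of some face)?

Shell fraction = 1 - (1-0.052)^69 ≈ 0.974894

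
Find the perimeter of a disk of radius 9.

|∂B_2(9)| = 2πr = 2π·9 ≈ 56.5487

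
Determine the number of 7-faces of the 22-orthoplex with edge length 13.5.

Each 7-face is the convex hull of 8 vertices, one chosen as ±e_i from each of 8 distinct axes: 2^8·C(22,8) = 81861120.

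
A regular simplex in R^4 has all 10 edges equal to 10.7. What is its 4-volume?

V = (10.7^4 / 4!) · √((4+1) / 2^4) ≈ 305.316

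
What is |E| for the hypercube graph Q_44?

An n-cube has n·2^(n-1) edges. With n = 44: 44·8796093022208 = 387028092977152.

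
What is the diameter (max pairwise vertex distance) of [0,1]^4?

d = √(1² + 1² + ... + 1²) [4 terms] = √(4·1²) = 1√4 = 2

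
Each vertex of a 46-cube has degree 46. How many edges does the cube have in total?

Each of the 2^46 = 70368744177664 vertices has degree 46; total edges = 46·2^46/2 = 1618481116086272.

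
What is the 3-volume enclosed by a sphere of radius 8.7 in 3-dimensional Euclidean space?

Volume = π^{3/2}·(8.7)^3/Γ(5/2) ≈ 2758.33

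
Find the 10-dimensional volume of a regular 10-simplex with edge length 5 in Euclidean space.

Volume = 5^10 · √(11/2^10) / 10! ≈ 0.278922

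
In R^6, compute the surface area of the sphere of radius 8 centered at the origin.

The surface area of an n-ball is 2π^(n/2) r^(n-1) / Γ(n/2). For n=6, r=8: 32768·π^3 ≈ 1.01601e+06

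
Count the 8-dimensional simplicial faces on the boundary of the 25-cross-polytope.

An n-cross-polytope has 2^(k+1)·C(n,k+1) k-faces. Here 2^9·C(25,9) = 512·2042975 = 1046003200.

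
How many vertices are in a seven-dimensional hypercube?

Number of 0-faces = C(7,0) · 2^(7-0) = 1 · 128 = 128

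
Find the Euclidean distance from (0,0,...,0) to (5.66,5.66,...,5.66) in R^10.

Diagonal = √10 · 5.66 ≈ 17.8985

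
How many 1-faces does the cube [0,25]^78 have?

Each of the 2^78 = 302231454903657293676544 vertices has degree 78; total edges = 78·2^78/2 = 11787026741242634453385216.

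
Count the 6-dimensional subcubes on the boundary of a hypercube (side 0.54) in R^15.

Number of 6-faces = C(15,6) · 2^(15-6) = 5005 · 512 = 2562560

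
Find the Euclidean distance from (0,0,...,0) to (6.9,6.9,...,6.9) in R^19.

||(6.9,6.9,...,6.9)|| = √(19)·6.9 ≈ 30.0764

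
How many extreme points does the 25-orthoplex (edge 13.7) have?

The 25-dimensional cross-polytope has 2n = 2·25 = 50 vertices.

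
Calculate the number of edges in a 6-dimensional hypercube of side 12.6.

Number of 1-faces = C(6,1)·2^(6-1) = 6·32 = 192.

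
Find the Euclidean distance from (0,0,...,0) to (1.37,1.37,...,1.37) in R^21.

||(1.37,1.37,...,1.37)|| = √(21)·1.37 ≈ 6.27813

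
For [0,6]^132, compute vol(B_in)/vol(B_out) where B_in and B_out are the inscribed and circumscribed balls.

Volume scales as r^n, and r_in/r_out = 1/√132, giving (1/√132)^132 ≈ 1.10185e-140.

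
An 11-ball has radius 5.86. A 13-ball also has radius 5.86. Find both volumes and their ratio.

V_11(5.86) ≈ 5.27204e+08. V_13(5.86) ≈ 8.75005e+09. Ratio V_11/V_13 ≈ 0.06025.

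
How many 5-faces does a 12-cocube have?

Number of 5-faces = 2^(5+1) · C(12,5+1) = 64 · 924 = 59136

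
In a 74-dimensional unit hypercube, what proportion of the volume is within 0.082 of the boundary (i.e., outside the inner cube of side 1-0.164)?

Shell fraction = 1 - (1-0.164)^74 ≈ 0.9999982491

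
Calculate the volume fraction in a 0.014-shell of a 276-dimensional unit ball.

Shell fraction = 1 - (1-0.014)^276 ≈ 0.979581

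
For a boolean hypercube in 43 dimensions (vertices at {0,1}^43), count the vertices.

Number of vertices = 2^43 = 8796093022208.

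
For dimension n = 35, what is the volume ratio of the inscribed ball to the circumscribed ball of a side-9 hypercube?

V_in/V_out = n^(-n/2) = 35^(-35/2) ≈ 9.52378e-28.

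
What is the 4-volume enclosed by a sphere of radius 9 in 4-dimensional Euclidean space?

Volume = π^{4/2}·(9)^4/Γ(3) = 6561·π^2/2 ≈ 32377.2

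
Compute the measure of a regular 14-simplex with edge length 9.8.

V = (9.8^14 / 14!) · √((14+1) / 2^14) ≈ 26.1573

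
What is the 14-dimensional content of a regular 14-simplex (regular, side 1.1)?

V = (1.1^14 / 14!) · √((14+1) / 2^14) ≈ 1.31803e-12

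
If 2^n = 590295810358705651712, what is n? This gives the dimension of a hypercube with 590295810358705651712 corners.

n = log_2(590295810358705651712) = 69.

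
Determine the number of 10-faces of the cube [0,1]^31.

f_10(31-cube) = (31 choose 10) · 2^21 = 93013231534080.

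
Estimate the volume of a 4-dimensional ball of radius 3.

V = 81·π^2/2 ≈ 399.719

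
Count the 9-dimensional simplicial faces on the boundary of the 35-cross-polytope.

Number of 9-faces = 2^(9+1) · C(35,9+1) = 1024 · 183579396 = 187985301504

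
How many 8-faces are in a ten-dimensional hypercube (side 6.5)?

f_8(10-cube) = (10 choose 8) · 2^2 = 180.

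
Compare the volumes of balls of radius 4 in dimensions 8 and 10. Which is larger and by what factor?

V_8(4) ≈ 265992, V_10(4) ≈ 2.67404e+06. The 10-ball is larger by a factor of 10.05.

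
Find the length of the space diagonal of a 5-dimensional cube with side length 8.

d = √(8² + 8² + ... + 8²) [5 terms] = √(5·8²) = 8√5 ≈ 17.8885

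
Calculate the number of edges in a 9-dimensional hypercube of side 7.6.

The 9-cube has n·2^(n-1) = 9·2^8 = 9·256 = 2304 edges.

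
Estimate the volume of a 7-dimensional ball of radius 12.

The n-ball volume is π^(n/2)·r^n/Γ(n/2+1). With n=7, r=12: V = 191102976·π^3/35 ≈ 1.69297e+08.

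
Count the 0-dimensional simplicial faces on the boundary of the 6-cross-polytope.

Number of 0-faces = 2^(0+1) · C(6,0+1) = 2 · 6 = 12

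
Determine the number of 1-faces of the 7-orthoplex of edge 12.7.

f_1(7-orthoplex) = 2^2 · (7 choose 2) = 84.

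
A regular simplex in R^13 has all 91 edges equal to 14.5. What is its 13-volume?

V = (14.5^13 / 13!) · √((13+1) / 2^13) ≈ 8315.2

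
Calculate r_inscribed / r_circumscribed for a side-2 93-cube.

r_in = 2/2 (half the side); r_out = 2√93/2 (half the diagonal). Ratio = 1/√93 ≈ 0.103695.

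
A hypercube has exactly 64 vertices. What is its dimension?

Since 2^n = 64, we have n = 6.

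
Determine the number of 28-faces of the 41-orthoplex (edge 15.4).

Each 28-face is the convex hull of 29 vertices, one chosen as ±e_i from each of 29 distinct axes: 2^29·C(41,29) = 4240558070473687040.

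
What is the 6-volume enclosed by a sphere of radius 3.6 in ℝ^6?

V_6(3.6) = π^(6/2) · (3.6)^6 / Γ(6/2 + 1) ≈ 11249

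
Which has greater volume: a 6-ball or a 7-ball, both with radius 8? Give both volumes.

V_6(8) ≈ 1.35468e+06. V_7(8) ≈ 9.90855e+06. The 7-ball is larger.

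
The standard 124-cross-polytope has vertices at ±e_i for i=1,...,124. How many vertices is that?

Number of vertices = 2n = 248.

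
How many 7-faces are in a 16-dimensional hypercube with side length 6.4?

Number of 7-faces = C(16,7) · 2^(16-7) = 11440 · 512 = 5857280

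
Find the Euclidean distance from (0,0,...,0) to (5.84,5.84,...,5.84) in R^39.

Diagonal = √39 · 5.84 ≈ 36.4708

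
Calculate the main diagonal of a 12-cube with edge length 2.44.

||(2.44,2.44,...,2.44)|| = √(12)·2.44 ≈ 8.45241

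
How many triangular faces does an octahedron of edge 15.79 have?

Each 2-face is the convex hull of 3 vertices, one chosen as ±e_i from each of 3 distinct axes: 2^3·C(3,3) = 8.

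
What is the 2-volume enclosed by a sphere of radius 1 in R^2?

V = π ≈ 3.14159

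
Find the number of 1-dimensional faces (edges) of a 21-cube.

An n-cube has n·2^(n-1) edges. With n = 21: 21·1048576 = 22020096.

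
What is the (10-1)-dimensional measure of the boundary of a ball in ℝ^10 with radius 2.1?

|∂B_10(2.1)| ≈ 20255.4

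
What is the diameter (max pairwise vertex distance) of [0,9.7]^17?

The space diagonal of an n-cube of side s is s√n. Here 9.7·√17 ≈ 39.9941.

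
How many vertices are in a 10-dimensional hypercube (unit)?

An n-cube has C(n,k)·2^(n-k) k-faces. Here C(10,0)·2^10 = 1·1024 = 1024.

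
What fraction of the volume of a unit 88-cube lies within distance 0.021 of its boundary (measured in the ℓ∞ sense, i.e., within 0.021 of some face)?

Shell fraction = 1 - (1-0.042)^88 ≈ 0.977083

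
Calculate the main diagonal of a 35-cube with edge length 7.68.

d = √(7.68² + 7.68² + ... + 7.68²) [35 terms] = √(35·7.68²) = 7.68√35 ≈ 45.4355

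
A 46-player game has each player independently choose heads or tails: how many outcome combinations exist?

Each vertex is a binary string of length 46, so there are 2^46 = 70368744177664.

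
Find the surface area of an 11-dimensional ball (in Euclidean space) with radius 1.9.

The surface area of an n-ball is 2π^(n/2) r^(n-1) / Γ(n/2). For n=11, r=1.9: 12706.7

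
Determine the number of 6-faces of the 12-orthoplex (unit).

Each 6-face is the convex hull of 7 vertices, one chosen as ±e_i from each of 7 distinct axes: 2^7·C(12,7) = 101376.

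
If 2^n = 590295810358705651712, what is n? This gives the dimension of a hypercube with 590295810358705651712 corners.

The n-cube has 2^n vertices, and 590295810358705651712 = 2^69, so n = 69.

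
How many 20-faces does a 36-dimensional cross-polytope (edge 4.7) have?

An n-cross-polytope has 2^(k+1)·C(n,k+1) k-faces. Here 2^21·C(36,21) = 2097152·5567902560 = 11676737989509120.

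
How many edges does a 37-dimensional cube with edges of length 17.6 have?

An n-cube has n·2^(n-1) edges. With n = 37: 37·68719476736 = 2542620639232.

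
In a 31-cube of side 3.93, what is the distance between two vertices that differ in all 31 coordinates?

Diagonal = √31 · 3.93 ≈ 21.8813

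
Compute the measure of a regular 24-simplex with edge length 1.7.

V_24 = √(25) · 1.7^24 / (24! · 2^(24/2)) ≈ 6.67849e-22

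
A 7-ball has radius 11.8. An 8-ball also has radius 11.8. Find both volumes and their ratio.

V_7(11.8) ≈ 1.50506e+08. V_8(11.8) ≈ 1.52561e+09. Ratio V_7/V_8 ≈ 0.09865.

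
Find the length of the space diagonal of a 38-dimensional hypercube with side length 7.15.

The space diagonal of an n-cube of side s is s√n. Here 7.15·√38 ≈ 44.0756.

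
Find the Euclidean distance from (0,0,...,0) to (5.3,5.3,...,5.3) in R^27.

The space diagonal of an n-cube of side s is s√n. Here 5.3·√27 ≈ 27.5396.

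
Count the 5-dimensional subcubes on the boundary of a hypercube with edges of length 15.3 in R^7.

Number of 5-faces = C(7,5) · 2^(7-5) = 21 · 4 = 84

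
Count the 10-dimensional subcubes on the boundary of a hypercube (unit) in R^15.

Number of 10-faces = C(15,10) · 2^(15-10) = 3003 · 32 = 96096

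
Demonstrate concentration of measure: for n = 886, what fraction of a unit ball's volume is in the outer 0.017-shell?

1 - (1-0.017)^886 ≈ 0.9999997474 ≈ 99.999975%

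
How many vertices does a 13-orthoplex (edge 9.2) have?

An n-cross-polytope has 2^(k+1)·C(n,k+1) k-faces. Here 2^1·C(13,1) = 2·13 = 26.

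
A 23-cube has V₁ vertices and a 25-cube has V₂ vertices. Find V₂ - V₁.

V₁ = 2^23 = 8388608. V₂ = 2^25 = 33554432. V₂ - V₁ = 25165824.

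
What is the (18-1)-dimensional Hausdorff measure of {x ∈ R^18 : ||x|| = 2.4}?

S_18(2.4) = 2·π^(18/2)·(2.4)^17 / Γ(18/2) ≈ 4.29981e+06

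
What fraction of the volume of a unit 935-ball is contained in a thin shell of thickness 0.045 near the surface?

Shell fraction = 1 - (1-0.045)^935 ≈ 1 - 2.01e-19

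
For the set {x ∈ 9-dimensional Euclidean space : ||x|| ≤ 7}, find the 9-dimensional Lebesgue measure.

V_9(7) = π^(9/2) · (7)^9 / Γ(9/2 + 1) = 184473632·π^4/135 ≈ 1.33107e+08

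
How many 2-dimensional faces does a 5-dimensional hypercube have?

Number of 2-faces = C(5,2) · 2^(5-2) = 10 · 8 = 80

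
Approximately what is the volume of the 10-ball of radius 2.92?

The n-ball volume is π^(n/2)·r^n/Γ(n/2+1). With n=10, r=2.92: V ≈ 114920.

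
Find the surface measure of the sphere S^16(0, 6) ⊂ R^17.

|∂B_17(6)| = 17832200896512·π^8/25025 ≈ 6.76129e+12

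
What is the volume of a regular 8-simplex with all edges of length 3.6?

Volume = 3.6^8 · √(9/2^8) / 8! ≈ 0.13119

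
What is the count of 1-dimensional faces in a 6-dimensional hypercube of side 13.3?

f_1(6-cube) = (6 choose 1) · 2^5 = 192.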